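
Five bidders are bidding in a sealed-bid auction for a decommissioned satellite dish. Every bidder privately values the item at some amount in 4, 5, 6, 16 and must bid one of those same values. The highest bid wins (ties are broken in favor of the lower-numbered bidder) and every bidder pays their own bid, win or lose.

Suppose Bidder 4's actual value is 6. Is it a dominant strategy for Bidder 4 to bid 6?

Consider the case where Bidder 1 bids 4, Bidder 2 bids 4, Bidder 3 bids 4 and Bidder 5 bids 4.
Truthful bid 6: wins, pays 6, utility 6 - 6 = 0.
Bid 5 instead: wins, pays 5, utility 6 - 5 = 1.
Since 1 > 0, bidding 5 is strictly better here, so truthful bidding is not dominant.

No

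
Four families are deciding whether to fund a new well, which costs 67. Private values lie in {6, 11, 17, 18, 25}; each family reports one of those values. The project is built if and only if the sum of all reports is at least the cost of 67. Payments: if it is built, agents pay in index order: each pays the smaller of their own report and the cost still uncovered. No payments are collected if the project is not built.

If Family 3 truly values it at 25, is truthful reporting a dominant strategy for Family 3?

No

Consider the case where Family 1 reports 6, Family 2 reports 18 and Family 4 reports 25.
Truthful report 25: project built, pays 25, utility 25 - 25 = 0.
Report 18 instead: project built, pays 18, utility 25 - 18 = 7.
Since 7 > 0, reporting 18 is strictly better here, so truthful reporting is not dominant.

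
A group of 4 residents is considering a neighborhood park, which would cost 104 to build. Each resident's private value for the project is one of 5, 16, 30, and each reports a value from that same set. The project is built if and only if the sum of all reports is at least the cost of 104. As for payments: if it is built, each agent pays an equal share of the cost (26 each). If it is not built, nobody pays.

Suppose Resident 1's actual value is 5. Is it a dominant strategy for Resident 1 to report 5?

Check each profile of the others' reports and compare truth against every alternative report.
Others report (30, 30, 30): truth gives 0, best alternative gives -21.
Others report (5, 5, 5): truth gives 0, best alternative gives 0.
Others report (5, 5, 16): truth gives 0, best alternative gives 0.
Others report (5, 5, 30): truth gives 0, best alternative gives 0.
Others report (5, 16, 5): truth gives 0, best alternative gives 0.
Others report (5, 16, 16): truth gives 0, best alternative gives 0.
(Remaining 21 profiles checked similarly; truth is weakly best in each.)
In every case the truthful report is at least as good as any alternative, so it is a dominant strategy.

Yes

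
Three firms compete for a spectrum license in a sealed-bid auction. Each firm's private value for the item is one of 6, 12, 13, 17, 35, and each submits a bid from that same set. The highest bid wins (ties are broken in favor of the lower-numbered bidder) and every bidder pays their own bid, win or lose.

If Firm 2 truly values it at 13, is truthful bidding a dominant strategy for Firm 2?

Consider the case where Firm 1 bids 6 and Firm 3 bids 6.
Truthful bid 13: wins, pays 13, utility 13 - 13 = 0.
Bid 12 instead: wins, pays 12, utility 13 - 12 = 1.
Since 1 > 0, bidding 12 is strictly better here, so truthful bidding is not dominant.

No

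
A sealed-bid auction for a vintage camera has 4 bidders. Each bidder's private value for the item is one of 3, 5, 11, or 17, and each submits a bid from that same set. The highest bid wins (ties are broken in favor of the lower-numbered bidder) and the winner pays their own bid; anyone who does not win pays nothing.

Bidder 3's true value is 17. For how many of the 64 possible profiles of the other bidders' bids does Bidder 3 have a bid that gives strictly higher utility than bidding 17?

12

Others bid (3, 3, 3): truth gives 0; bid 5 gives 12 > 0. Violating.
Others bid (3, 3, 5): truth gives 0; bid 5 gives 12 > 0. Violating.
Others bid (3, 3, 11): truth gives 0; bid 11 gives 6 > 0. Violating.
Others bid (3, 5, 3): truth gives 0; bid 11 gives 6 > 0. Violating.
Others bid (3, 3, 17): truth gives 0; no alternative beats it.
Others bid (3, 5, 17): truth gives 0; no alternative beats it.
(Checking all 64 profiles: 12 have a profitable deviation, 52 do not.)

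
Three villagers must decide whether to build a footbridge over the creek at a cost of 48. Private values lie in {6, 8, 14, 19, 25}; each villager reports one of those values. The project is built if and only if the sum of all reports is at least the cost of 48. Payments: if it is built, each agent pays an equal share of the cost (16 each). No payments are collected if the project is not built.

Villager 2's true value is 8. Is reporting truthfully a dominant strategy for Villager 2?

Yes

Check each profile of the others' reports and compare truth against every alternative report.
Others report (19, 25): truth gives -8, best alternative gives -8.
Others report (25, 19): truth gives -8, best alternative gives -8.
Others report (25, 25): truth gives -8, best alternative gives -8.
Others report (6, 6): truth gives 0, best alternative gives 0.
Others report (6, 8): truth gives 0, best alternative gives 0.
Others report (6, 14): truth gives 0, best alternative gives 0.
(Remaining 19 profiles checked similarly; truth is weakly best in each.)
In every case the truthful report is at least as good as any alternative, so it is a dominant strategy.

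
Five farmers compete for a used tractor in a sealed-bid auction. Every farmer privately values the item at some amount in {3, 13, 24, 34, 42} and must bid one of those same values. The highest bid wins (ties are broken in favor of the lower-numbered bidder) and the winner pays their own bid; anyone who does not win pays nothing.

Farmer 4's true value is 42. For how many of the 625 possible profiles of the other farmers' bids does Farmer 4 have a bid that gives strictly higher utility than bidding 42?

108

Others bid (3, 3, 3, 3): truth gives 0; bid 13 gives 29 > 0. Violating.
Others bid (3, 3, 3, 13): truth gives 0; bid 13 gives 29 > 0. Violating.
Others bid (3, 3, 3, 24): truth gives 0; bid 24 gives 18 > 0. Violating.
Others bid (3, 3, 3, 34): truth gives 0; bid 34 gives 8 > 0. Violating.
Others bid (3, 3, 3, 42): truth gives 0; no alternative beats it.
Others bid (3, 3, 13, 42): truth gives 0; no alternative beats it.
(Checking all 625 profiles: 108 have a profitable deviation, 517 do not.)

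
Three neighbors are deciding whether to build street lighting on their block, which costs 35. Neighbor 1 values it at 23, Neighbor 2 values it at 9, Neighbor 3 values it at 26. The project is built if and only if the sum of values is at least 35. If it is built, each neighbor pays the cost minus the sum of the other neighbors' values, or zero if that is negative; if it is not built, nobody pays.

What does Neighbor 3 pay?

Total value 58 ≥ cost 35, so the project is built.
The other neighbors' values sum to 32.
Cost minus that sum is 35 - 32 = 3.

3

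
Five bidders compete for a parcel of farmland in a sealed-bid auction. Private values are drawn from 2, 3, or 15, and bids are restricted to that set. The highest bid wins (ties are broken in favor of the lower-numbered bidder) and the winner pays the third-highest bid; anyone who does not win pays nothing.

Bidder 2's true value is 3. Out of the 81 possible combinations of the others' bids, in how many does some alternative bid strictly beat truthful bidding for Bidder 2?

Others bid (2, 2, 2, 15): truth gives 0; bid 15 gives 1 > 0. Violating.
Others bid (2, 2, 15, 2): truth gives 0; bid 15 gives 1 > 0. Violating.
Others bid (2, 15, 2, 2): truth gives 0; bid 15 gives 1 > 0. Violating.
Others bid (3, 2, 2, 2): truth gives 0; bid 15 gives 1 > 0. Violating.
Others bid (2, 2, 2, 2): truth gives 1; no alternative beats it.
Others bid (2, 2, 2, 3): truth gives 1; no alternative beats it.
(Checking all 81 profiles: 4 have a profitable deviation, 77 do not.)

4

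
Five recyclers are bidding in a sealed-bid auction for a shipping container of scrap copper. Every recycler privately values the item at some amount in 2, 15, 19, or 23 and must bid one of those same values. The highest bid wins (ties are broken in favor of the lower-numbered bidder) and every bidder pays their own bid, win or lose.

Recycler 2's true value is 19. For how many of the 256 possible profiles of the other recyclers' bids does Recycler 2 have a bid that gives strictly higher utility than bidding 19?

210

Others bid (2, 2, 2, 2): truth gives 0; bid 15 gives 4 > 0. Violating.
Others bid (2, 2, 2, 15): truth gives 0; bid 15 gives 4 > 0. Violating.
Others bid (2, 2, 2, 23): truth gives -19; bid 2 gives -2 > -19. Violating.
Others bid (2, 2, 15, 2): truth gives 0; bid 15 gives 4 > 0. Violating.
Others bid (2, 2, 2, 19): truth gives 0; no alternative beats it.
Others bid (2, 2, 15, 19): truth gives 0; no alternative beats it.
(Checking all 256 profiles: 210 have a profitable deviation, 46 do not.)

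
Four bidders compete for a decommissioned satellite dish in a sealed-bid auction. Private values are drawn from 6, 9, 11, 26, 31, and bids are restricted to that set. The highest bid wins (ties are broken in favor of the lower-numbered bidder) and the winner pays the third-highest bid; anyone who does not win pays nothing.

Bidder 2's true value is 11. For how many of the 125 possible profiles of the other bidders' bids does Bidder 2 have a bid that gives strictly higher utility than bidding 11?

24

Others bid (6, 6, 26): truth gives 0; bid 26 gives 5 > 0. Violating.
Others bid (6, 6, 31): truth gives 0; bid 31 gives 5 > 0. Violating.
Others bid (6, 9, 26): truth gives 0; bid 26 gives 2 > 0. Violating.
Others bid (6, 9, 31): truth gives 0; bid 31 gives 2 > 0. Violating.
Others bid (6, 6, 6): truth gives 5; no alternative beats it.
Others bid (6, 6, 9): truth gives 5; no alternative beats it.
(Checking all 125 profiles: 24 have a profitable deviation, 101 do not.)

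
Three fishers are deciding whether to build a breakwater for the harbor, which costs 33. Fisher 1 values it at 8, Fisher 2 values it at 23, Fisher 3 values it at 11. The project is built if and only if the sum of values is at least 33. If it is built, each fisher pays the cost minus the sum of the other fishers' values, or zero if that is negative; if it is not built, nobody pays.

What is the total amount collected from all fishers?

Total value 42 ≥ cost 33, so it is built.
Fisher 1: others sum to 34; max(0, 33 - 34) = 0.
Fisher 2: others sum to 19; max(0, 33 - 19) = 14.
Fisher 3: others sum to 31; max(0, 33 - 31) = 2.
Total collected = 0 + 14 + 2 = 16.

16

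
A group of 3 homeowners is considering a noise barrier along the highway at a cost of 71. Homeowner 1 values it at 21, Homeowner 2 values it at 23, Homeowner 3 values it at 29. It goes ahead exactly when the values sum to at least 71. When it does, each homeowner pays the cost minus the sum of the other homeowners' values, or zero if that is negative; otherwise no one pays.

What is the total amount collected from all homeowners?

Total value 73 ≥ cost 71, so it is built.
Homeowner 1: others sum to 52; max(0, 71 - 52) = 19.
Homeowner 2: others sum to 50; max(0, 71 - 50) = 21.
Homeowner 3: others sum to 44; max(0, 71 - 44) = 27.
Total collected = 19 + 21 + 27 = 67.

67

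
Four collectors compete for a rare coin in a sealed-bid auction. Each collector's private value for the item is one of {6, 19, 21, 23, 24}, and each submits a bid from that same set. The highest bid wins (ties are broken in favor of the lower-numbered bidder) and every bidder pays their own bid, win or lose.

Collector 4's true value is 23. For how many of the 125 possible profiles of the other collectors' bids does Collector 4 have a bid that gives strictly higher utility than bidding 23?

106

Others bid (6, 6, 6): truth gives 0; bid 19 gives 4 > 0. Violating.
Others bid (6, 6, 19): truth gives 0; bid 21 gives 2 > 0. Violating.
Others bid (6, 6, 23): truth gives -23; bid 24 gives -1 > -23. Violating.
Others bid (6, 6, 24): truth gives -23; bid 6 gives -6 > -23. Violating.
Others bid (6, 6, 21): truth gives 0; no alternative beats it.
Others bid (6, 19, 21): truth gives 0; no alternative beats it.
(Checking all 125 profiles: 106 have a profitable deviation, 19 do not.)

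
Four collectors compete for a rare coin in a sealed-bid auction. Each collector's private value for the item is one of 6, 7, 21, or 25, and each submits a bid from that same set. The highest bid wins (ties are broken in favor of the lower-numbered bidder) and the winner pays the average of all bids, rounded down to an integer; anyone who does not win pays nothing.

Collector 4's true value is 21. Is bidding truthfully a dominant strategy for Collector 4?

Consider the case where Collector 1 bids 6, Collector 2 bids 6 and Collector 3 bids 6.
Truthful bid 21: wins, pays 9, utility 21 - 9 = 12.
Bid 7 instead: wins, pays 6, utility 21 - 6 = 15.
Since 15 > 12, bidding 7 is strictly better here, so truthful bidding is not dominant.

No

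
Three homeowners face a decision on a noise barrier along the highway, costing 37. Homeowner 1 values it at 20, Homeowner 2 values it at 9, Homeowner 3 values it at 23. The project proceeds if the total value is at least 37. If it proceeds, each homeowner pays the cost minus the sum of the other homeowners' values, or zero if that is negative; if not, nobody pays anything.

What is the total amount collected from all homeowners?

Total value 52 ≥ cost 37, so it is built.
Homeowner 1: others sum to 32; max(0, 37 - 32) = 5.
Homeowner 2: others sum to 43; max(0, 37 - 43) = 0.
Homeowner 3: others sum to 29; max(0, 37 - 29) = 8.
Total collected = 5 + 0 + 8 = 13.

13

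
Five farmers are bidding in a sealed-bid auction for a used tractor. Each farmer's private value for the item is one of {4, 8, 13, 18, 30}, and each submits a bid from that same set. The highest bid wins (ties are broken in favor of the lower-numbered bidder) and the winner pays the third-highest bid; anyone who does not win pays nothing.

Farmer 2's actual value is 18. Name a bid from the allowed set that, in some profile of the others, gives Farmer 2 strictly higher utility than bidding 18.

30

Suppose Farmer 1 bids 4, Farmer 3 bids 4, Farmer 4 bids 4 and Farmer 5 bids 30.
Bid 18: loses, pays 0, utility 0.
Bid 30: wins, pays 4, utility 18 - 4 = 14.
So bidding 30 beats truth here (14 > 0).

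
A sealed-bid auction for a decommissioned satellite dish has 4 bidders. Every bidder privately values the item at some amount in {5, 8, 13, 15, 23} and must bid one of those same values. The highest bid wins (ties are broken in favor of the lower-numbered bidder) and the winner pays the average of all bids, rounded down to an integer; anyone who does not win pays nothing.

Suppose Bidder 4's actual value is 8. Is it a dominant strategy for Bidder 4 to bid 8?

Consider the case where Bidder 1 bids 5, Bidder 2 bids 5 and Bidder 3 bids 8.
Truthful bid 8: loses, pays 0, utility 0.
Bid 13 instead: wins, pays 7, utility 8 - 7 = 1.
Since 1 > 0, bidding 13 is strictly better here, so truthful bidding is not dominant.

No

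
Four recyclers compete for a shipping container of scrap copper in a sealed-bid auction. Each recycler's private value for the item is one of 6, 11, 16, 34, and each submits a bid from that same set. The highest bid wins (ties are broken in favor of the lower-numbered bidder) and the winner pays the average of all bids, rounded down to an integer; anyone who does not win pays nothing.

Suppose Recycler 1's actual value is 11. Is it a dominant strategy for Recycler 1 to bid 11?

No

Consider the case where Recycler 2 bids 6, Recycler 3 bids 6 and Recycler 4 bids 6.
Truthful bid 11: wins, pays 7, utility 11 - 7 = 4.
Bid 6 instead: wins, pays 6, utility 11 - 6 = 5.
Since 5 > 4, bidding 6 is strictly better here, so truthful bidding is not dominant.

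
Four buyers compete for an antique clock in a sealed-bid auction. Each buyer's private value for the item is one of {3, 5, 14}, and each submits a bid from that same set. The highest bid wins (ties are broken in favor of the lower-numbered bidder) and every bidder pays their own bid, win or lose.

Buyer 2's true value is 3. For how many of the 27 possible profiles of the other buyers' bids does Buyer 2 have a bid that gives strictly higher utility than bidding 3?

4

Others bid (3, 3, 3): truth gives -3; bid 5 gives -2 > -3. Violating.
Others bid (3, 3, 5): truth gives -3; bid 5 gives -2 > -3. Violating.
Others bid (3, 5, 3): truth gives -3; bid 5 gives -2 > -3. Violating.
Others bid (3, 5, 5): truth gives -3; bid 5 gives -2 > -3. Violating.
Others bid (3, 3, 14): truth gives -3; no alternative beats it.
Others bid (3, 5, 14): truth gives -3; no alternative beats it.
(Checking all 27 profiles: 4 have a profitable deviation, 23 do not.)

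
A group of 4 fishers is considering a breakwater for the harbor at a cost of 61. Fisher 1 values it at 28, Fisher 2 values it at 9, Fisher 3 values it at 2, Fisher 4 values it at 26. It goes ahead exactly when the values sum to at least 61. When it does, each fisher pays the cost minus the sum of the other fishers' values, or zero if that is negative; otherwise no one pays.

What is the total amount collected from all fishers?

Total value 65 ≥ cost 61, so it is built.
Fisher 1: others sum to 37; max(0, 61 - 37) = 24.
Fisher 2: others sum to 56; max(0, 61 - 56) = 5.
Fisher 3: others sum to 63; max(0, 61 - 63) = 0.
Fisher 4: others sum to 39; max(0, 61 - 39) = 22.
Total collected = 24 + 5 + 0 + 22 = 51.

51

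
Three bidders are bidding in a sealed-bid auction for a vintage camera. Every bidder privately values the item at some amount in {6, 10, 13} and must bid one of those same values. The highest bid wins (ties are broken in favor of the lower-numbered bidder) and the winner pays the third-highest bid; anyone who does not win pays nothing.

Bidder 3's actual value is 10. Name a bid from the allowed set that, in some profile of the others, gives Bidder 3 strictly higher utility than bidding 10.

Suppose Bidder 1 bids 6 and Bidder 2 bids 10.
Bid 10: loses, pays 0, utility 0.
Bid 13: wins, pays 6, utility 10 - 6 = 4.
So bidding 13 beats truth here (4 > 0).

13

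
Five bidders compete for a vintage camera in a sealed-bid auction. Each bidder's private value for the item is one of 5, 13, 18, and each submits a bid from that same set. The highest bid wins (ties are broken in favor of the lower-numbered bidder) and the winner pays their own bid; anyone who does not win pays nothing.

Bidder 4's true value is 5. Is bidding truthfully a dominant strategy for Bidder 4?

Yes

Check each profile of the others' bids and compare truth against every alternative bid.
Others bid (5, 5, 5, 5): truth gives 0, best alternative gives -8.
Others bid (5, 5, 5, 13): truth gives 0, best alternative gives -8.
Others bid (5, 5, 5, 18): truth gives 0, best alternative gives 0.
Others bid (5, 5, 13, 5): truth gives 0, best alternative gives 0.
Others bid (5, 5, 13, 13): truth gives 0, best alternative gives 0.
Others bid (5, 5, 13, 18): truth gives 0, best alternative gives 0.
(Remaining 75 profiles checked similarly; truth is weakly best in each.)
In every case the truthful bid is at least as good as any alternative, so it is a dominant strategy.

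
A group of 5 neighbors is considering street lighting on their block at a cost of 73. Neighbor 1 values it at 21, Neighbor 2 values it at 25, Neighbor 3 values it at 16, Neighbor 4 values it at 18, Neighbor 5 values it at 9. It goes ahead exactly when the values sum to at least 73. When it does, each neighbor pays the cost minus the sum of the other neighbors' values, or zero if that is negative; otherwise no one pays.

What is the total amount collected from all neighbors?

16

Total value 89 ≥ cost 73, so it is built.
Neighbor 1: others sum to 68; max(0, 73 - 68) = 5.
Neighbor 2: others sum to 64; max(0, 73 - 64) = 9.
Neighbor 3: others sum to 73; max(0, 73 - 73) = 0.
Neighbor 4: others sum to 71; max(0, 73 - 71) = 2.
Neighbor 5: others sum to 80; max(0, 73 - 80) = 0.
Total collected = 5 + 9 + 0 + 2 + 0 = 16.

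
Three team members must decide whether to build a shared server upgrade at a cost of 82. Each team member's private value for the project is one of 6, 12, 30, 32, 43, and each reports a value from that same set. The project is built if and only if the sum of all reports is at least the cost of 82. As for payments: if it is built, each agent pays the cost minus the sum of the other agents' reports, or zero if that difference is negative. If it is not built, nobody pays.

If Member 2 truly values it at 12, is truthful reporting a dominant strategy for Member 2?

Check each profile of the others' reports and compare truth against every alternative report.
Others report (43, 43): truth gives 12, best alternative gives 12.
Others report (32, 43): truth gives 5, best alternative gives 5.
Others report (43, 32): truth gives 5, best alternative gives 5.
Others report (30, 43): truth gives 3, best alternative gives 3.
Others report (43, 30): truth gives 3, best alternative gives 3.
Others report (6, 6): truth gives 0, best alternative gives 0.
(Remaining 19 profiles checked similarly; truth is weakly best in each.)
In every case the truthful report is at least as good as any alternative, so it is a dominant strategy.

Yes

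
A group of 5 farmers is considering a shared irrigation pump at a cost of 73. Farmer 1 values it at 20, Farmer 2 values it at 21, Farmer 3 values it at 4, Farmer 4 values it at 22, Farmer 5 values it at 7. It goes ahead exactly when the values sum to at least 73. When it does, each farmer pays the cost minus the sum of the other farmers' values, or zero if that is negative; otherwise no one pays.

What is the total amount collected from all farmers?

Total value 74 ≥ cost 73, so it is built.
Farmer 1: others sum to 54; max(0, 73 - 54) = 19.
Farmer 2: others sum to 53; max(0, 73 - 53) = 20.
Farmer 3: others sum to 70; max(0, 73 - 70) = 3.
Farmer 4: others sum to 52; max(0, 73 - 52) = 21.
Farmer 5: others sum to 67; max(0, 73 - 67) = 6.
Total collected = 19 + 20 + 3 + 21 + 6 = 69.

69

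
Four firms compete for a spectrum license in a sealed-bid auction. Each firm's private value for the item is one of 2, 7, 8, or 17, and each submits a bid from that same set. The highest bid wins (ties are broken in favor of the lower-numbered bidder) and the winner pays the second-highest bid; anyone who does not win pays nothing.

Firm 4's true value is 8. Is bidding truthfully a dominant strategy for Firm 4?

Check each profile of the others' bids and compare truth against every alternative bid.
Others bid (2, 2, 2): truth gives 6, best alternative gives 6.
Others bid (2, 2, 7): truth gives 1, best alternative gives 1.
Others bid (2, 7, 2): truth gives 1, best alternative gives 1.
Others bid (2, 7, 7): truth gives 1, best alternative gives 1.
Others bid (7, 2, 2): truth gives 1, best alternative gives 1.
Others bid (7, 2, 7): truth gives 1, best alternative gives 1.
(Remaining 58 profiles checked similarly; truth is weakly best in each.)
In every case the truthful bid is at least as good as any alternative, so it is a dominant strategy.

Yes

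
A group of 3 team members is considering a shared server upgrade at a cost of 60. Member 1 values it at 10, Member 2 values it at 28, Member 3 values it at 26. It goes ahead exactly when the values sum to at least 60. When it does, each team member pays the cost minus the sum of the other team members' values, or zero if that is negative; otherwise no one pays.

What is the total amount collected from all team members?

52

Total value 64 ≥ cost 60, so it is built.
Member 1: others sum to 54; max(0, 60 - 54) = 6.
Member 2: others sum to 36; max(0, 60 - 36) = 24.
Member 3: others sum to 38; max(0, 60 - 38) = 22.
Total collected = 6 + 24 + 22 = 52.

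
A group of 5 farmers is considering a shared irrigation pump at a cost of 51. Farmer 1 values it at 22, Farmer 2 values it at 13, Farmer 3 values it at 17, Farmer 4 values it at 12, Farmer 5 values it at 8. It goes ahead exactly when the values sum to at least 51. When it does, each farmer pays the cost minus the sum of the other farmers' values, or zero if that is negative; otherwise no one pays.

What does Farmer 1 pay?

Total value 72 ≥ cost 51, so the project is built.
The other farmers' values sum to 50.
Cost minus that sum is 51 - 50 = 1.

1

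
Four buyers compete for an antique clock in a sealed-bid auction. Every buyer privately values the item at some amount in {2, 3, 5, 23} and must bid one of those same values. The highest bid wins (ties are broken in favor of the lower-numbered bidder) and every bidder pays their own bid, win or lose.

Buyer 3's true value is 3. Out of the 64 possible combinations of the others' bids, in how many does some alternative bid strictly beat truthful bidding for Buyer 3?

Others bid (2, 2, 5): truth gives -3; bid 2 gives -2 > -3. Violating.
Others bid (2, 2, 23): truth gives -3; bid 2 gives -2 > -3. Violating.
Others bid (2, 3, 2): truth gives -3; bid 2 gives -2 > -3. Violating.
Others bid (2, 3, 3): truth gives -3; bid 2 gives -2 > -3. Violating.
Others bid (2, 2, 2): truth gives 0; no alternative beats it.
Others bid (2, 2, 3): truth gives 0; no alternative beats it.
(Checking all 64 profiles: 62 have a profitable deviation, 2 do not.)

62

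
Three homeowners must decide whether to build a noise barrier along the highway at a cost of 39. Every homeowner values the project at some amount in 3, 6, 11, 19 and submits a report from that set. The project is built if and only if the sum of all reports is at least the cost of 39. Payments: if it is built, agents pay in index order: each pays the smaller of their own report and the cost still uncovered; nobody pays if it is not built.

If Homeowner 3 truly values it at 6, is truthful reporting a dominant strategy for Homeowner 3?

Yes

Check each profile of the others' reports and compare truth against every alternative report.
Others report (19, 19): truth gives 5, best alternative gives 5.
Others report (3, 3): truth gives 0, best alternative gives 0.
Others report (3, 6): truth gives 0, best alternative gives 0.
Others report (3, 11): truth gives 0, best alternative gives 0.
Others report (3, 19): truth gives 0, best alternative gives 0.
Others report (6, 3): truth gives 0, best alternative gives 0.
(Remaining 10 profiles checked similarly; truth is weakly best in each.)
In every case the truthful report is at least as good as any alternative, so it is a dominant strategy.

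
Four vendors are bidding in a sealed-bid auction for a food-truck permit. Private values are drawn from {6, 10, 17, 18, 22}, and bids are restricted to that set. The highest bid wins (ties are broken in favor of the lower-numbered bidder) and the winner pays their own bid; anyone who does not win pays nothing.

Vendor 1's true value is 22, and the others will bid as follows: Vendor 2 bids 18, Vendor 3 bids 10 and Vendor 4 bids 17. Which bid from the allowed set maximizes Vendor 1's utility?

18

Bid 6: loses, pays 0, utility 0.
Bid 10: loses, pays 0, utility 0.
Bid 17: loses, pays 0, utility 0.
Bid 18: wins, pays 18, utility 22 - 18 = 4.
Bid 22: wins, pays 22, utility 22 - 22 = 0.
The best choice is 18 with utility 4.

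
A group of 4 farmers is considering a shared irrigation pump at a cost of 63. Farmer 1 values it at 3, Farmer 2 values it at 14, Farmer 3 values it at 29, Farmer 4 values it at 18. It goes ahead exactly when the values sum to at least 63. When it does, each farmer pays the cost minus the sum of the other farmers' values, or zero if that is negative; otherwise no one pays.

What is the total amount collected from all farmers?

60

Total value 64 ≥ cost 63, so it is built.
Farmer 1: others sum to 61; max(0, 63 - 61) = 2.
Farmer 2: others sum to 50; max(0, 63 - 50) = 13.
Farmer 3: others sum to 35; max(0, 63 - 35) = 28.
Farmer 4: others sum to 46; max(0, 63 - 46) = 17.
Total collected = 2 + 13 + 28 + 17 = 60.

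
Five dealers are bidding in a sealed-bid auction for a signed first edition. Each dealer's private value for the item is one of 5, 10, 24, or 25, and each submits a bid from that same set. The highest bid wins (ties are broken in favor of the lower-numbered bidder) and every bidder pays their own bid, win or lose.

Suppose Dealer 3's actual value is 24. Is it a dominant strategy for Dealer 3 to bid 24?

Consider the case where Dealer 1 bids 5, Dealer 2 bids 5, Dealer 4 bids 5 and Dealer 5 bids 5.
Truthful bid 24: wins, pays 24, utility 24 - 24 = 0.
Bid 10 instead: wins, pays 10, utility 24 - 10 = 14.
Since 14 > 0, bidding 10 is strictly better here, so truthful bidding is not dominant.

No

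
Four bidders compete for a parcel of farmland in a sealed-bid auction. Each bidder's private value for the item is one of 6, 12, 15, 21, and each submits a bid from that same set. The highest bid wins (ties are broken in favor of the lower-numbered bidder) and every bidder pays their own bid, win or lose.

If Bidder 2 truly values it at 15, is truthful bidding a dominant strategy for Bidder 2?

Consider the case where Bidder 1 bids 6, Bidder 3 bids 6 and Bidder 4 bids 6.
Truthful bid 15: wins, pays 15, utility 15 - 15 = 0.
Bid 12 instead: wins, pays 12, utility 15 - 12 = 3.
Since 3 > 0, bidding 12 is strictly better here, so truthful bidding is not dominant.

No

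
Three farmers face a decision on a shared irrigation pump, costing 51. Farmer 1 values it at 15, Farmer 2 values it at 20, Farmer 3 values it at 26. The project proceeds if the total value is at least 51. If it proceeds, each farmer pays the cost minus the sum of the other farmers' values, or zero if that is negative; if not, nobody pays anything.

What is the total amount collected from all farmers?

Total value 61 ≥ cost 51, so it is built.
Farmer 1: others sum to 46; max(0, 51 - 46) = 5.
Farmer 2: others sum to 41; max(0, 51 - 41) = 10.
Farmer 3: others sum to 35; max(0, 51 - 35) = 16.
Total collected = 5 + 10 + 16 = 31.

31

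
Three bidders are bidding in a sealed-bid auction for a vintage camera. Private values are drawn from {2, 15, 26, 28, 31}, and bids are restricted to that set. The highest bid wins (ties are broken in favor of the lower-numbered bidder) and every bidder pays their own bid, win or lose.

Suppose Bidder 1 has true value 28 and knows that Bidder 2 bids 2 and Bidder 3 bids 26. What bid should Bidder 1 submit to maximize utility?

Bid 2: loses but pays 2, utility -2.
Bid 15: loses but pays 15, utility -15.
Bid 26: wins, pays 26, utility 28 - 26 = 2.
Bid 28: wins, pays 28, utility 28 - 28 = 0.
Bid 31: wins, pays 31, utility 28 - 31 = -3.
The best choice is 26 with utility 2.

26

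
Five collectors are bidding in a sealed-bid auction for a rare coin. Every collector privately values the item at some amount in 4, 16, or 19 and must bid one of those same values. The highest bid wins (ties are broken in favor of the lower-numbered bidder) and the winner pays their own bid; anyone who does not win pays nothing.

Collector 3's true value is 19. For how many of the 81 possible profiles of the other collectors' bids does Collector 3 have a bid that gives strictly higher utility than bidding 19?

Others bid (4, 4, 4, 4): truth gives 0; bid 16 gives 3 > 0. Violating.
Others bid (4, 4, 4, 16): truth gives 0; bid 16 gives 3 > 0. Violating.
Others bid (4, 4, 16, 4): truth gives 0; bid 16 gives 3 > 0. Violating.
Others bid (4, 4, 16, 16): truth gives 0; bid 16 gives 3 > 0. Violating.
Others bid (4, 4, 4, 19): truth gives 0; no alternative beats it.
Others bid (4, 4, 16, 19): truth gives 0; no alternative beats it.
(Checking all 81 profiles: 4 have a profitable deviation, 77 do not.)

4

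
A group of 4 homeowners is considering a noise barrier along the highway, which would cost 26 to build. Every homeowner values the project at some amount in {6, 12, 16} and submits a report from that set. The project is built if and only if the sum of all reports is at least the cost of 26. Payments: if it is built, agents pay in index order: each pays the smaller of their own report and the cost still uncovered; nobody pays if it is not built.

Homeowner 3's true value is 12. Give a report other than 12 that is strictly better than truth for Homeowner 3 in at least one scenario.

6

Suppose Homeowner 1 reports 6, Homeowner 2 reports 6 and Homeowner 4 reports 12.
Report 12: project built, pays 12, utility 12 - 12 = 0.
Report 6: project built, pays 6, utility 12 - 6 = 6.
So reporting 6 beats truth here (6 > 0).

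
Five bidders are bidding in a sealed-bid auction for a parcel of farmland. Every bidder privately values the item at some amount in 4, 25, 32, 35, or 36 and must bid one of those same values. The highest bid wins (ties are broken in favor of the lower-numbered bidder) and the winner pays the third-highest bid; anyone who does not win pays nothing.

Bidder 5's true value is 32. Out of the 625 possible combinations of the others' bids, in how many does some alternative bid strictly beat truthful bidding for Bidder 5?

64

Others bid (4, 4, 4, 32): truth gives 0; bid 35 gives 28 > 0. Violating.
Others bid (4, 4, 4, 35): truth gives 0; bid 36 gives 28 > 0. Violating.
Others bid (4, 4, 25, 32): truth gives 0; bid 35 gives 7 > 0. Violating.
Others bid (4, 4, 25, 35): truth gives 0; bid 36 gives 7 > 0. Violating.
Others bid (4, 4, 4, 4): truth gives 28; no alternative beats it.
Others bid (4, 4, 4, 25): truth gives 28; no alternative beats it.
(Checking all 625 profiles: 64 have a profitable deviation, 561 do not.)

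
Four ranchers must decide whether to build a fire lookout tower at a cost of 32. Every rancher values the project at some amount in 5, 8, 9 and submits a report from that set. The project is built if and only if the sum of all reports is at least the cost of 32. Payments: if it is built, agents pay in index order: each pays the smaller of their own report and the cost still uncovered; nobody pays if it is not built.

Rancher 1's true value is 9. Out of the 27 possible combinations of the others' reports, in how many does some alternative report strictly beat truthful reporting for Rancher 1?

8

Others report (8, 8, 8): truth gives 0; report 8 gives 1 > 0. Violating.
Others report (8, 8, 9): truth gives 0; report 8 gives 1 > 0. Violating.
Others report (8, 9, 8): truth gives 0; report 8 gives 1 > 0. Violating.
Others report (8, 9, 9): truth gives 0; report 8 gives 1 > 0. Violating.
Others report (5, 5, 5): truth gives 0; no alternative beats it.
Others report (5, 5, 8): truth gives 0; no alternative beats it.
(Checking all 27 profiles: 8 have a profitable deviation, 19 do not.)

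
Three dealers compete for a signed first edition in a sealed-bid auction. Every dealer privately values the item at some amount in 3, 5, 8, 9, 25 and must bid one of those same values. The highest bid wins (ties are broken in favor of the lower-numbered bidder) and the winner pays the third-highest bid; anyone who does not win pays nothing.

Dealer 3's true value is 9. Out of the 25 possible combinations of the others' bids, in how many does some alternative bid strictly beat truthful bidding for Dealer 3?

6

Others bid (3, 9): truth gives 0; bid 25 gives 6 > 0. Violating.
Others bid (5, 9): truth gives 0; bid 25 gives 4 > 0. Violating.
Others bid (8, 9): truth gives 0; bid 25 gives 1 > 0. Violating.
Others bid (9, 3): truth gives 0; bid 25 gives 6 > 0. Violating.
Others bid (3, 3): truth gives 6; no alternative beats it.
Others bid (3, 5): truth gives 6; no alternative beats it.
(Checking all 25 profiles: 6 have a profitable deviation, 19 do not.)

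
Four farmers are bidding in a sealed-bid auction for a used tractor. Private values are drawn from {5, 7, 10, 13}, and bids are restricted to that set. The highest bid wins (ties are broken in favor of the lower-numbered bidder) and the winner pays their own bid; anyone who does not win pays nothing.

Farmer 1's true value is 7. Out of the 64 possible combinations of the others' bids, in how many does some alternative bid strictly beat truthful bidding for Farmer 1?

Others bid (5, 5, 5): truth gives 0; bid 5 gives 2 > 0. Violating.
Others bid (5, 5, 7): truth gives 0; no alternative beats it.
Others bid (5, 5, 10): truth gives 0; no alternative beats it.
(Checking all 64 profiles: 1 has a profitable deviation, 63 do not.)

1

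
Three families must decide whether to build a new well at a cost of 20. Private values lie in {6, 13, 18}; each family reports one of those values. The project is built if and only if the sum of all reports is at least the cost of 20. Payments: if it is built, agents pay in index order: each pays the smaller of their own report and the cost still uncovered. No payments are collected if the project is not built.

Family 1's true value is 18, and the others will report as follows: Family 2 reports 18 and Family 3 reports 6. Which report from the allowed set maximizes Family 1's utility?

Report 6: project built, pays 6, utility 18 - 6 = 12.
Report 13: project built, pays 13, utility 18 - 13 = 5.
Report 18: project built, pays 18, utility 18 - 18 = 0.
The best choice is 6 with utility 12.

6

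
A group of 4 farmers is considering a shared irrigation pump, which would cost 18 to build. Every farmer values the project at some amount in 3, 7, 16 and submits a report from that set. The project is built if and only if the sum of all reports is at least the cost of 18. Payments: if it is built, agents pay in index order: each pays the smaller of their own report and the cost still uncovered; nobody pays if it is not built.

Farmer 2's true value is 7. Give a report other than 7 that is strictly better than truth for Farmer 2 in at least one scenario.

Suppose Farmer 1 reports 3, Farmer 3 reports 3 and Farmer 4 reports 16.
Report 7: project built, pays 7, utility 7 - 7 = 0.
Report 3: project built, pays 3, utility 7 - 3 = 4.
So reporting 3 beats truth here (4 > 0).

3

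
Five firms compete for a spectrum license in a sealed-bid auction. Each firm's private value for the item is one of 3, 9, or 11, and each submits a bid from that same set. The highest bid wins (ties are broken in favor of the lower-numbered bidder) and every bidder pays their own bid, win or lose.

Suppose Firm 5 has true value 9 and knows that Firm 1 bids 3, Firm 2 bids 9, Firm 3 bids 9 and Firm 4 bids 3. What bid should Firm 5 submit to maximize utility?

Bid 3: loses but pays 3, utility -3.
Bid 9: loses but pays 9, utility -9.
Bid 11: wins, pays 11, utility 9 - 11 = -2.
The best choice is 11 with utility -2.

11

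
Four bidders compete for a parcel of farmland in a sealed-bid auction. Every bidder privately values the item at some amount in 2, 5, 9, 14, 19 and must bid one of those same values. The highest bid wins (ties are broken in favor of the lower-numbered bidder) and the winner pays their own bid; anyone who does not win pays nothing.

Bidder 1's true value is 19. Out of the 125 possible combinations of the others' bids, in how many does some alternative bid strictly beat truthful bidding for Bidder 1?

64

Others bid (2, 2, 2): truth gives 0; bid 2 gives 17 > 0. Violating.
Others bid (2, 2, 5): truth gives 0; bid 5 gives 14 > 0. Violating.
Others bid (2, 2, 9): truth gives 0; bid 9 gives 10 > 0. Violating.
Others bid (2, 2, 14): truth gives 0; bid 14 gives 5 > 0. Violating.
Others bid (2, 2, 19): truth gives 0; no alternative beats it.
Others bid (2, 5, 19): truth gives 0; no alternative beats it.
(Checking all 125 profiles: 64 have a profitable deviation, 61 do not.)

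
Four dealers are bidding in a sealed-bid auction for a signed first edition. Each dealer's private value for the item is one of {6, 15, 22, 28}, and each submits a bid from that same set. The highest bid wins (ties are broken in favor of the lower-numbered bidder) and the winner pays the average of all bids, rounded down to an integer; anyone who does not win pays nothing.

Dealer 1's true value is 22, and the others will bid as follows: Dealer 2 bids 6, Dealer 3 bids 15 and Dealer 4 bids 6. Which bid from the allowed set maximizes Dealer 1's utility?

Bid 6: loses, pays 0, utility 0.
Bid 15: wins, pays 10, utility 22 - 10 = 12.
Bid 22: wins, pays 12, utility 22 - 12 = 10.
Bid 28: wins, pays 13, utility 22 - 13 = 9.
The best choice is 15 with utility 12.

15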